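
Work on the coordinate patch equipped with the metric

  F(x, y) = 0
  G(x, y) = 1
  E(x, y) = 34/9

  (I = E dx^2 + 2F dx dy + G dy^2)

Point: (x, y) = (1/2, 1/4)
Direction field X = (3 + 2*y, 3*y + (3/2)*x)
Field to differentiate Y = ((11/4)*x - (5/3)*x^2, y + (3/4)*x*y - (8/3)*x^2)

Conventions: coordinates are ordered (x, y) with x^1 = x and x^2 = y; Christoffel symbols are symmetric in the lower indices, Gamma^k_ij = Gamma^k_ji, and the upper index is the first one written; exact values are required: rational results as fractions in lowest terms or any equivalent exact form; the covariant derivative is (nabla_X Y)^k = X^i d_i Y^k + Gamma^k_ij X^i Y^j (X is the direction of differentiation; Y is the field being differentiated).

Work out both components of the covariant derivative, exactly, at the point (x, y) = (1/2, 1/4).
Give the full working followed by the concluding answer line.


E = 34/9, F = 0, G = 1 at the point
E_x = 0, E_y = 0, F_x = 0, F_y = 0, G_x = 0, G_y = 0
EG - F^2 = 34/9;  g^inv = (9/34) * [[1, 0], [0, 34/9]]
first-kind symbols [ij,l] = (1/2)(d_i g_jl + d_j g_il - d_l g_ij): [xx,x] = E_x/2 = 0, [xx,y] = F_x - E_y/2 = 0, [xy,x] = E_y/2 = 0, [xy,y] = G_x/2 = 0, [yy,x] = F_y - G_x/2 = 0, [yy,y] = G_y/2 = 0
Gamma^x_ij = (G*[ij,x] - F*[ij,y])/(EG - F^2), Gamma^y_ij = (E*[ij,y] - F*[ij,x])/(EG - F^2)
Gamma_xxx = 0, Gamma_xxy = 0, Gamma_xyy = 0, Gamma_yxx = 0, Gamma_yxy = 0, Gamma_yyy = 0
X = (7/2, 3/2), Y = (23/24, -31/96) at the point

Answer: (nabla_X Y)^x = 91/24, (nabla_X Y)^y = -635/96


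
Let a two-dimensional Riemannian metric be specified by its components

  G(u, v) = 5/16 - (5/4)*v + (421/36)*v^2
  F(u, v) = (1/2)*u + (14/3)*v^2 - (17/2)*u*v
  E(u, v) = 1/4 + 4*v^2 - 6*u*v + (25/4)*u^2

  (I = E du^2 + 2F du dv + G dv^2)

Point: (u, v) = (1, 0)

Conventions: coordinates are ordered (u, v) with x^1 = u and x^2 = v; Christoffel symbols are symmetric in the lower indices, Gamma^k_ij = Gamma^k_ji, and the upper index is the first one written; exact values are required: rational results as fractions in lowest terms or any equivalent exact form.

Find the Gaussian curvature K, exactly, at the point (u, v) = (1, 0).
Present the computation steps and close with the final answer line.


E = 13/2, F = 1/2, G = 5/16, EG - F^2 = 57/32 at the point
E_u = 25/2, E_v = -6, F_u = 1/2, F_v = -17/2, G_u = 0, G_v = -5/4
E_vv = 8, F_uv = -17/2, G_uu = 0
By Brioschi, K is (det M1 - det M2) divided by (EG - F^2) squared.
M1 = [[-E_vv/2 + F_uv - G_uu/2, E_u/2, F_u - E_v/2], [F_v - G_u/2, E, F], [G_v/2, F, G]] = [[-25/2, 25/4, 7/2], [-17/2, 13/2, 1/2], [-5/8, 1/2, 5/16]]; det M1 = -1059/128
M2 = [[0, E_v/2, G_u/2], [E_v/2, E, F], [G_u/2, F, G]] = [[0, -3, 0], [-3, 13/2, 1/2], [0, 1/2, 5/16]]; det M2 = -45/16
det M1 - det M2 = -699/128; K = -699/128 / (57/32)^2 = -1864/1083

Answer: K = -1864/1083


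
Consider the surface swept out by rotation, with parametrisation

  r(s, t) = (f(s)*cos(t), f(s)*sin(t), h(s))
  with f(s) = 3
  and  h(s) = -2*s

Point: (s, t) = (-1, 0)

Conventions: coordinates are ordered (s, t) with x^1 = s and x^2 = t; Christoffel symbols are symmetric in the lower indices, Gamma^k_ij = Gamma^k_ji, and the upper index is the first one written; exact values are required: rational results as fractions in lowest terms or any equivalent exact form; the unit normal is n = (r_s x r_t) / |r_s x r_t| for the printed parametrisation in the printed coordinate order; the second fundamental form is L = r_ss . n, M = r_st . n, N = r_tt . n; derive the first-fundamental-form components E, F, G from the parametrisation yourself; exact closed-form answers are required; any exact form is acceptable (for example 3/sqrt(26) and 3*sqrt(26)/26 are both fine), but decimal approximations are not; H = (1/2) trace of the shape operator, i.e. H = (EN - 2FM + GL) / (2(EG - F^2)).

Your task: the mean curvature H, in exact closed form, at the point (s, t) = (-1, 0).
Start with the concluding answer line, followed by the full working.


Answer: H = -1/6

f = 3, f' = 0, f'' = 0, h' = -2, h'' = 0
E = 4, F = 0, G = 9; answer radicand W^2 = 4
unnormalised second-form numerators: l = 0, m = 0, n = -6; L = l/sqrt(4), and similarly M = m/sqrt(W^2), N = n/sqrt(W^2)
H = (E*n - 2*F*m + G*l) / (2*(EG - F^2)*sqrt(W^2)); E*n - 2*F*m + G*l = -24, EG - F^2 = 36, so H = (-1/3)/sqrt(4)


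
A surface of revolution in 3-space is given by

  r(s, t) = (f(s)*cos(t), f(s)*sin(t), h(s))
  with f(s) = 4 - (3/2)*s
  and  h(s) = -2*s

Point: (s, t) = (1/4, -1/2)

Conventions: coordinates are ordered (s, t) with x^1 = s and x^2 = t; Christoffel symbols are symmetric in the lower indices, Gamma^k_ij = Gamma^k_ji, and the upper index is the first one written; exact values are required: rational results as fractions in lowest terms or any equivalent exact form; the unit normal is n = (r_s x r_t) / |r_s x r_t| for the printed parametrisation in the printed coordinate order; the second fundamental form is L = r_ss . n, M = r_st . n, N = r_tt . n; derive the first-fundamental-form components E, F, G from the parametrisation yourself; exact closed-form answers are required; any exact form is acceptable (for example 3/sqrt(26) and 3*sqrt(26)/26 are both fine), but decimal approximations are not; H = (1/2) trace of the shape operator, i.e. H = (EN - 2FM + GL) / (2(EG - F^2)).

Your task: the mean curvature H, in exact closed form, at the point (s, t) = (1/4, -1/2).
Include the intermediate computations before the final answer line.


f = 29/8, f' = -3/2, f'' = 0, h' = -2, h'' = 0
E = 25/4, F = 0, G = 841/64; answer radicand W^2 = 25/4
unnormalised second-form numerators: l = 0, m = 0, n = -29/4; L = l/sqrt(25/4), and similarly M = m/sqrt(W^2), N = n/sqrt(W^2)
H = (E*n - 2*F*m + G*l) / (2*(EG - F^2)*sqrt(W^2)); E*n - 2*F*m + G*l = -725/16, EG - F^2 = 21025/256, so H = (-8/29)/sqrt(25/4)

Answer: H = -16/145


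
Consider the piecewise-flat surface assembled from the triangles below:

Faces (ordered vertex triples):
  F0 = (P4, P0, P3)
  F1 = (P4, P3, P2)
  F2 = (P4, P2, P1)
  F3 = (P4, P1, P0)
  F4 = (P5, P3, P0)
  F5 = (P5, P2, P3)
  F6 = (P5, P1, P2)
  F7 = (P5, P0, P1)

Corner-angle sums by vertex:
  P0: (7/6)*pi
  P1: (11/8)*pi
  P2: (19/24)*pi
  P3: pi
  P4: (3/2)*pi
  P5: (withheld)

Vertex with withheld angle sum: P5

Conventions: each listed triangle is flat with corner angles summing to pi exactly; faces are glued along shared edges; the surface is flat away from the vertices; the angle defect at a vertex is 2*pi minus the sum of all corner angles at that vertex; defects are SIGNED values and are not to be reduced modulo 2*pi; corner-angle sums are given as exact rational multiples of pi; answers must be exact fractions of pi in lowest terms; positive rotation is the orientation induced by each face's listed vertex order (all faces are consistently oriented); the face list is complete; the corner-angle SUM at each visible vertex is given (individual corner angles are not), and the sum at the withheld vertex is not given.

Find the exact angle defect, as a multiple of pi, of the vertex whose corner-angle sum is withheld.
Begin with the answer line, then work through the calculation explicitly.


Answer: defect(P5) = -pi/6

V = 6, E = 12, F = 8; chi = V - E + F = 2
Gauss-Bonnet: total defect = 2*pi*chi = 4*pi; visible defects sum to (25/6)*pi


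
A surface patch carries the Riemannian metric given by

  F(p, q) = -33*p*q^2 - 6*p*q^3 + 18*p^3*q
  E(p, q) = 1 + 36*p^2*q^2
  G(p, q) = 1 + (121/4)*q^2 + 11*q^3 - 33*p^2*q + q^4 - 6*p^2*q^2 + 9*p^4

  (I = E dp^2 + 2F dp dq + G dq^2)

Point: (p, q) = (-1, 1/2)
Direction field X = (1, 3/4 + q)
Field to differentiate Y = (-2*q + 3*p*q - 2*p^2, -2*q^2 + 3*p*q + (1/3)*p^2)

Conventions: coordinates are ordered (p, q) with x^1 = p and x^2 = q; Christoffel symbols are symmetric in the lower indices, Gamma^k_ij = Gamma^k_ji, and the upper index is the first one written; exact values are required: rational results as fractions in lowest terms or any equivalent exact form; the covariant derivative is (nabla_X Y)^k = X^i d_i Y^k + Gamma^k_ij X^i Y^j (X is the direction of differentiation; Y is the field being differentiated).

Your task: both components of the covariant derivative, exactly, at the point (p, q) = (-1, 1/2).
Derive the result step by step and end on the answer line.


E = 10, F = 0, G = 1 at the point
E_p = -18, E_q = 36, F_p = 18, F_q = 39/2, G_p = 0, G_q = 0
EG - F^2 = 10;  g^inv = (1/10) * [[1, 0], [0, 10]]
first-kind symbols [ij,l] = (1/2)(d_i g_jl + d_j g_il - d_l g_ij): [pp,p] = E_p/2 = -9, [pp,q] = F_p - E_q/2 = 0, [pq,p] = E_q/2 = 18, [pq,q] = G_p/2 = 0, [qq,p] = F_q - G_p/2 = 39/2, [qq,q] = G_q/2 = 0
Gamma^p_ij = (G*[ij,p] - F*[ij,q])/(EG - F^2), Gamma^q_ij = (E*[ij,q] - F*[ij,p])/(EG - F^2)
Gamma_ppp = -9/10, Gamma_ppq = 9/5, Gamma_pqq = 39/20, Gamma_qpp = 0, Gamma_qpq = 0, Gamma_qqq = 0
X = (1, 5/4), Y = (-9/2, -5/3) at the point

Answer: (nabla_X Y)^p = -1111/80, (nabla_X Y)^q = -65/12


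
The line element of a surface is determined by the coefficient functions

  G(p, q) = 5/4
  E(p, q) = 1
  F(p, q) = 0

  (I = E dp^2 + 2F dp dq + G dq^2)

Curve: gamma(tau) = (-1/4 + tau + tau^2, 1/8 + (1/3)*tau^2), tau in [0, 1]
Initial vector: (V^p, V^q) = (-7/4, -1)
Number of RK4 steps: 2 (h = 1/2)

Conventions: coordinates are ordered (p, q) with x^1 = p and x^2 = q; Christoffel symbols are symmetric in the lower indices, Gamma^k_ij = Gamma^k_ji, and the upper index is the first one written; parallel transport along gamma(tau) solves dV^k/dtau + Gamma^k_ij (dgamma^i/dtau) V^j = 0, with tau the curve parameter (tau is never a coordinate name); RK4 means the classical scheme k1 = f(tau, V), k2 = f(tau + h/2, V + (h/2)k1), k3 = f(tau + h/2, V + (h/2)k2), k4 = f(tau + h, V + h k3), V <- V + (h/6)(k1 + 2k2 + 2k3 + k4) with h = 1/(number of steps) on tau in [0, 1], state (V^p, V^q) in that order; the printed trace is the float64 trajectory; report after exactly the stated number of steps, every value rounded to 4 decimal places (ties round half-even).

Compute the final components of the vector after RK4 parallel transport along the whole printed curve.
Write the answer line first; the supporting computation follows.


Answer: V^p = -1.7500, V^q = -1.0000

gamma'(tau) = (1 + 2*tau, (2/3)*tau); f(tau, V)^k = -Gamma^k_ij(gamma(tau)) gamma'^i(tau) V^j; h = 1/2; intermediate values shown to 6 dp
curve data and Christoffel symbols at the stage parameters:
  tau = 0.000000: gamma = (-0.250000, 0.125000), gamma' = (1.000000, 0.000000); Gamma_ppp = 0.000000, Gamma_ppq = 0.000000, Gamma_pqq = 0.000000, Gamma_qpp = 0.000000, Gamma_qpq = 0.000000, Gamma_qqq = 0.000000
  tau = 0.250000: gamma = (0.062500, 0.145833), gamma' = (1.500000, 0.166667); Gamma_ppp = 0.000000, Gamma_ppq = 0.000000, Gamma_pqq = 0.000000, Gamma_qpp = 0.000000, Gamma_qpq = 0.000000, Gamma_qqq = 0.000000
  tau = 0.500000: gamma = (0.500000, 0.208333), gamma' = (2.000000, 0.333333); Gamma_ppp = 0.000000, Gamma_ppq = 0.000000, Gamma_pqq = 0.000000, Gamma_qpp = 0.000000, Gamma_qpq = 0.000000, Gamma_qqq = 0.000000
  tau = 0.750000: gamma = (1.062500, 0.312500), gamma' = (2.500000, 0.500000); Gamma_ppp = 0.000000, Gamma_ppq = 0.000000, Gamma_pqq = 0.000000, Gamma_qpp = 0.000000, Gamma_qpq = 0.000000, Gamma_qqq = 0.000000
  tau = 1.000000: gamma = (1.750000, 0.458333), gamma' = (3.000000, 0.666667); Gamma_ppp = 0.000000, Gamma_ppq = 0.000000, Gamma_pqq = 0.000000, Gamma_qpp = 0.000000, Gamma_qpq = 0.000000, Gamma_qqq = 0.000000
step 0: V^p = -1.7500, V^q = -1.0000
step 1: k1 = (0.000000, 0.000000), k2 = (0.000000, 0.000000), k3 = (0.000000, 0.000000), k4 = (0.000000, 0.000000); V <- V + (h/6)(k1 + 2k2 + 2k3 + k4): V^p = -1.7500, V^q = -1.0000
step 2: k1 = (0.000000, 0.000000), k2 = (0.000000, 0.000000), k3 = (0.000000, 0.000000), k4 = (0.000000, 0.000000); V <- V + (h/6)(k1 + 2k2 + 2k3 + k4): V^p = -1.7500, V^q = -1.0000


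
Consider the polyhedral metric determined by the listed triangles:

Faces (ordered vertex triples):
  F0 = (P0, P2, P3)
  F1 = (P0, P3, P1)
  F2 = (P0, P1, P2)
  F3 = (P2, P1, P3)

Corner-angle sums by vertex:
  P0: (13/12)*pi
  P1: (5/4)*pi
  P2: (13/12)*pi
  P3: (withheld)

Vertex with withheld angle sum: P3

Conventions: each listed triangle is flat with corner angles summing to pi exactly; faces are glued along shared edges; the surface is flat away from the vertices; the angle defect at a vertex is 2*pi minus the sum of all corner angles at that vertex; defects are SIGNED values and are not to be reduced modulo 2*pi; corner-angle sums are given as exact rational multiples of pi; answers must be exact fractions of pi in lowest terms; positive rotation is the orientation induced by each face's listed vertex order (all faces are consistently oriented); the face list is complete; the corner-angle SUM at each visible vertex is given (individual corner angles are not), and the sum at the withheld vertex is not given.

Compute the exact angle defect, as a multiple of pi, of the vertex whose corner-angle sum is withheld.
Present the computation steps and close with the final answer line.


V = 4, E = 6, F = 4; chi = V - E + F = 2
Gauss-Bonnet: total defect = 2*pi*chi = 4*pi; visible defects sum to (31/12)*pi

Answer: defect(P3) = (17/12)*pi


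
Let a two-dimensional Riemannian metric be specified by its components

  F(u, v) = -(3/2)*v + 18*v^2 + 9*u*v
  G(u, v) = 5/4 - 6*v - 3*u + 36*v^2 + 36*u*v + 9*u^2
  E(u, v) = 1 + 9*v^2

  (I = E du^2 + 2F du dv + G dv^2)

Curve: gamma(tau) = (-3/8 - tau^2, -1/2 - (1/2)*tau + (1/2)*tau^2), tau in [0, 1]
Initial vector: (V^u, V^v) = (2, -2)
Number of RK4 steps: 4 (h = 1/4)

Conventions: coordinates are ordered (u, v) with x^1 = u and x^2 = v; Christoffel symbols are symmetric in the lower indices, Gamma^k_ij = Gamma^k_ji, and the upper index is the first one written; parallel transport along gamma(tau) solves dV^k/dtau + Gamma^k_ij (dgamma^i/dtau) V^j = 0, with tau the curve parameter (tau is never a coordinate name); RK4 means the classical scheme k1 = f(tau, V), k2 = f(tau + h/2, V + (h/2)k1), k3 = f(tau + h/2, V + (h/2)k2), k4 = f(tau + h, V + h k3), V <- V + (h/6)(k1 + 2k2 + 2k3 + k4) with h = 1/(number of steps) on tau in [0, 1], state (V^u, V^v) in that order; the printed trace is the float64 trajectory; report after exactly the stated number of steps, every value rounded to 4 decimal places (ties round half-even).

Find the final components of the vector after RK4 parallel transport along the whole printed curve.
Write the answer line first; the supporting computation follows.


Answer: V^u = 2.2091, V^v = -1.2699

gamma'(tau) = (-2*tau, -1/2 + tau); f(tau, V)^k = -Gamma^k_ij(gamma(tau)) gamma'^i(tau) V^j; h = 1/4; intermediate values shown to 6 dp
curve data and Christoffel symbols at the stage parameters:
  tau = 0.000000: gamma = (-0.375000, -0.500000), gamma' = (0.000000, -0.500000); Gamma_uuu = 0.000000, Gamma_uuv = -0.182625, Gamma_uvv = -0.365250, Gamma_vuu = 0.000000, Gamma_vuv = -0.563094, Gamma_vvv = -1.126189
  tau = 0.125000: gamma = (-0.390625, -0.554688), gamma' = (-0.250000, -0.375000); Gamma_uuu = 0.000000, Gamma_uuv = -0.173526, Gamma_uvv = -0.347052, Gamma_vuu = 0.000000, Gamma_vuv = -0.521393, Gamma_vvv = -1.042785
  tau = 0.250000: gamma = (-0.437500, -0.593750), gamma' = (-0.500000, -0.250000); Gamma_uuu = 0.000000, Gamma_uuv = -0.161621, Gamma_uvv = -0.323242, Gamma_vuu = 0.000000, Gamma_vuv = -0.487698, Gamma_vvv = -0.975397
  tau = 0.375000: gamma = (-0.515625, -0.617188), gamma' = (-0.750000, -0.125000); Gamma_uuu = 0.000000, Gamma_uuv = -0.148161, Gamma_uvv = -0.296323, Gamma_vuu = 0.000000, Gamma_vuv = -0.460113, Gamma_vvv = -0.920226
  tau = 0.500000: gamma = (-0.625000, -0.625000), gamma' = (-1.000000, 0.000000); Gamma_uuu = 0.000000, Gamma_uuv = -0.133829, Gamma_uvv = -0.267658, Gamma_vuu = 0.000000, Gamma_vuv = -0.437175, Gamma_vvv = -0.874349
  tau = 0.625000: gamma = (-0.765625, -0.617188), gamma' = (-1.250000, 0.125000); Gamma_uuu = 0.000000, Gamma_uuv = -0.118999, Gamma_uvv = -0.237999, Gamma_vuu = 0.000000, Gamma_vuv = -0.417753, Gamma_vvv = -0.835506
  tau = 0.750000: gamma = (-0.937500, -0.593750), gamma' = (-1.500000, 0.250000); Gamma_uuu = 0.000000, Gamma_uuv = -0.103886, Gamma_uvv = -0.207772, Gamma_vuu = 0.000000, Gamma_vuv = -0.400964, Gamma_vvv = -0.801929
  tau = 0.875000: gamma = (-1.140625, -0.554688), gamma' = (-1.750000, 0.375000); Gamma_uuu = 0.000000, Gamma_uuv = -0.088621, Gamma_uvv = -0.177243, Gamma_vuu = 0.000000, Gamma_vuv = -0.386107, Gamma_vvv = -0.772213
  tau = 1.000000: gamma = (-1.375000, -0.500000), gamma' = (-2.000000, 0.500000); Gamma_uuu = 0.000000, Gamma_uuv = -0.073301, Gamma_uvv = -0.146602, Gamma_vuu = 0.000000, Gamma_vuv = -0.372614, Gamma_vvv = -0.745228
step 0: V^u = 2.0000, V^v = -2.0000
step 1: k1 = (0.182625, 0.563094), k2 = (0.203208, 0.610578), k3 = (0.202011, 0.606980), k4 = (0.215866, 0.651384); V <- V + (h/6)(k1 + 2k2 + 2k3 + k4): V^u = 2.0504, V^v = -1.8479
step 2: k1 = (0.215819, 0.651243), k2 = (0.223258, 0.693326), k3 = (0.222462, 0.690852), k4 = (0.224193, 0.732364); V <- V + (h/6)(k1 + 2k2 + 2k3 + k4): V^u = 2.1058, V^v = -1.6749
step 3: k1 = (0.224155, 0.732239), k2 = (0.220165, 0.772901), k3 = (0.219553, 0.770752), k4 = (0.210103, 0.810923); V <- V + (h/6)(k1 + 2k2 + 2k3 + k4): V^u = 2.1606, V^v = -1.4820
step 4: k1 = (0.210073, 0.810808), k2 = (0.195031, 0.849710), k3 = (0.194537, 0.847561), k4 = (0.174070, 0.884853); V <- V + (h/6)(k1 + 2k2 + 2k3 + k4): V^u = 2.2091, V^v = -1.2699


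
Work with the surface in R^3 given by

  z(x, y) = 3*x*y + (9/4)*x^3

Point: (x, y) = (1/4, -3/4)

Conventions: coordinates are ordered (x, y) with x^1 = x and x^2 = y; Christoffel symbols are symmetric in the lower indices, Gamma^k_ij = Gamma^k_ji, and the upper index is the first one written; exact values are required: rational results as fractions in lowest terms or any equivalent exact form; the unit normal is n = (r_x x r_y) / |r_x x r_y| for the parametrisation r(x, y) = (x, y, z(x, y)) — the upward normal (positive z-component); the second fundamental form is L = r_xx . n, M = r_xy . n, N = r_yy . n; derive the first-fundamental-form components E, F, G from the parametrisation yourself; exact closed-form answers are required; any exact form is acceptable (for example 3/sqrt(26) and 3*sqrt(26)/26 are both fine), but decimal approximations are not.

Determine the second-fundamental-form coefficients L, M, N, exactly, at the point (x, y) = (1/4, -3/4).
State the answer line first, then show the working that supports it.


Answer: L = 216*sqrt(20089)/20089, M = 192*sqrt(20089)/20089, N = 0

z_x = -117/64, z_y = 3/4, z_xx = 27/8, z_xy = 3, z_yy = 0
E = 17785/4096, F = -351/256, G = 25/16; answer radicand W^2 = 20089/4096
unnormalised second-form numerators: l = 27/8, m = 3, n = 0; L = l/sqrt(20089/4096), and similarly M = m/sqrt(W^2), N = n/sqrt(W^2)


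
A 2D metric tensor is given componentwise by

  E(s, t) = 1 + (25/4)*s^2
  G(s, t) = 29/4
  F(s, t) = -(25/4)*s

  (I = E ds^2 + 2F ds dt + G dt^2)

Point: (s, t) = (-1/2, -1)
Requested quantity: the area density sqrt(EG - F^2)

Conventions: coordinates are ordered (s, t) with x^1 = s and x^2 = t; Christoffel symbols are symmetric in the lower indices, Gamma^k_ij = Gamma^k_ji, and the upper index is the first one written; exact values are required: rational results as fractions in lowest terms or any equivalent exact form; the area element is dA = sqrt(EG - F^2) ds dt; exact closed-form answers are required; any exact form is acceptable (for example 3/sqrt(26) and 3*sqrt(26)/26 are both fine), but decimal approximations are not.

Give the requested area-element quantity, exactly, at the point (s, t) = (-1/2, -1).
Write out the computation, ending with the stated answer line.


E = 41/16, F = 25/8, G = 29/4; EG - F^2 = 141/16

Answer: sqrt(EG - F^2) = sqrt(141)/4


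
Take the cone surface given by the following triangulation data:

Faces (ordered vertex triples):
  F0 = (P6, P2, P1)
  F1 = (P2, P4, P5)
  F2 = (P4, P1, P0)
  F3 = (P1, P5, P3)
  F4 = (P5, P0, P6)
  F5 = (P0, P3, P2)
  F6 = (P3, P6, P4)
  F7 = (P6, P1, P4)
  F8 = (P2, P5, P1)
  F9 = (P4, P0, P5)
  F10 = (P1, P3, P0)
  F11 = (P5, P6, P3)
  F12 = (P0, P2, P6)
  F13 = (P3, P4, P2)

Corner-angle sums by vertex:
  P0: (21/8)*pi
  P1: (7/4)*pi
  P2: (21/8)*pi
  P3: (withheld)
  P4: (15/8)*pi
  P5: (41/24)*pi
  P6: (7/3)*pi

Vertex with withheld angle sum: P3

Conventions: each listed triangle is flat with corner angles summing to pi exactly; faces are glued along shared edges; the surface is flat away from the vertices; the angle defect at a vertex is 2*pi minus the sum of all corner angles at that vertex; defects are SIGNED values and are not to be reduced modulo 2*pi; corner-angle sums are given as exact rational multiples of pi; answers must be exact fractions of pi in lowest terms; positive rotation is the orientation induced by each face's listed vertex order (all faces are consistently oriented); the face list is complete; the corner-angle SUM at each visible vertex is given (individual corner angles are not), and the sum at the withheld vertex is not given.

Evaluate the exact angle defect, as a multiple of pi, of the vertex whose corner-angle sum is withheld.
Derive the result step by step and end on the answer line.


V = 7, E = 21, F = 14; chi = V - E + F = 0
Gauss-Bonnet: total defect = 2*pi*chi = 0; visible defects sum to (-11/12)*pi

Answer: defect(P3) = (11/12)*pi


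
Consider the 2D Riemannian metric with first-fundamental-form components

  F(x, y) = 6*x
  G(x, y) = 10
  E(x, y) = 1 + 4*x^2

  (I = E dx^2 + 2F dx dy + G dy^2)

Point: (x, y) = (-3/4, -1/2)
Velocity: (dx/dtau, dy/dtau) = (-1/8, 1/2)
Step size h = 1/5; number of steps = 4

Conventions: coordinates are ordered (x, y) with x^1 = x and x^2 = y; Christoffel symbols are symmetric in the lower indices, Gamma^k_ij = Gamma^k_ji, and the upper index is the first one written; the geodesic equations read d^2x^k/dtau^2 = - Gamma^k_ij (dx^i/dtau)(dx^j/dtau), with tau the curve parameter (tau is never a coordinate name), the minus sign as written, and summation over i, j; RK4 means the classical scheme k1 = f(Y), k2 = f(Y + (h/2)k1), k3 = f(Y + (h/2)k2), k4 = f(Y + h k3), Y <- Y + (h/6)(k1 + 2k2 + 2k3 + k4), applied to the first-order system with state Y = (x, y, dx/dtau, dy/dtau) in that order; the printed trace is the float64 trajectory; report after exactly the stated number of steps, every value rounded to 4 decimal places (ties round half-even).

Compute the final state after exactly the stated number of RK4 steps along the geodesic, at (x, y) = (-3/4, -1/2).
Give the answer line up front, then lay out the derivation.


Answer: x = -0.8488, y = -0.1024, dx/dtau = -0.1219, dy/dtau = 0.4942

f(Y) = (dx/dtau, dy/dtau, -Gamma^x_ij Y'^i Y'^j, -Gamma^y_ij Y'^i Y'^j) with the Gammas evaluated at the stage position; h = 0.200000; intermediate values shown to 6 dp
step 0: x = -0.7500, y = -0.5000, dx/dtau = -0.1250, dy/dtau = 0.5000
step 1:
  k1: at (x, y) = (-0.750000, -0.500000), (dx/dtau, dy/dtau) = (-0.125000, 0.500000); Gamma_xxx = -0.244898, Gamma_xxy = 0.000000, Gamma_xyy = 0.000000, Gamma_yxx = 0.489796, Gamma_yxy = 0.000000, Gamma_yyy = 0.000000; k1 = (-0.125000, 0.500000, 0.003827, -0.007653)
  k2: at (x, y) = (-0.762500, -0.450000), (dx/dtau, dy/dtau) = (-0.124617, 0.499235); Gamma_xxx = -0.247452, Gamma_xxy = 0.000000, Gamma_xyy = 0.000000, Gamma_yxx = 0.486791, Gamma_yxy = 0.000000, Gamma_yyy = 0.000000; k2 = (-0.124617, 0.499235, 0.003843, -0.007560)
  k3: at (x, y) = (-0.762462, -0.450077), (dx/dtau, dy/dtau) = (-0.124616, 0.499244); Gamma_xxx = -0.247444, Gamma_xxy = 0.000000, Gamma_xyy = 0.000000, Gamma_yxx = 0.486800, Gamma_yxy = 0.000000, Gamma_yyy = 0.000000; k3 = (-0.124616, 0.499244, 0.003843, -0.007560)
  k4: at (x, y) = (-0.774923, -0.400151), (dx/dtau, dy/dtau) = (-0.124231, 0.498488); Gamma_xxx = -0.249934, Gamma_xxy = 0.000000, Gamma_xyy = 0.000000, Gamma_yxx = 0.483792, Gamma_yxy = 0.000000, Gamma_yyy = 0.000000; k4 = (-0.124231, 0.498488, 0.003857, -0.007467)
  Y <- Y + (h/6)(k1 + 2k2 + 2k3 + k4): x = -0.7749, y = -0.4002, dx/dtau = -0.1242, dy/dtau = 0.4985
step 2:
  k1: at (x, y) = (-0.774923, -0.400152), (dx/dtau, dy/dtau) = (-0.124232, 0.498488); Gamma_xxx = -0.249934, Gamma_xxy = 0.000000, Gamma_xyy = 0.000000, Gamma_yxx = 0.483792, Gamma_yxy = 0.000000, Gamma_yyy = 0.000000; k1 = (-0.124232, 0.498488, 0.003857, -0.007467)
  k2: at (x, y) = (-0.787346, -0.350303), (dx/dtau, dy/dtau) = (-0.123846, 0.497741); Gamma_xxx = -0.252362, Gamma_xxy = 0.000000, Gamma_xyy = 0.000000, Gamma_yxx = 0.480782, Gamma_yxy = 0.000000, Gamma_yyy = 0.000000; k2 = (-0.123846, 0.497741, 0.003871, -0.007374)
  k3: at (x, y) = (-0.787308, -0.350378), (dx/dtau, dy/dtau) = (-0.123844, 0.497751); Gamma_xxx = -0.252354, Gamma_xxy = 0.000000, Gamma_xyy = 0.000000, Gamma_yxx = 0.480792, Gamma_yxy = 0.000000, Gamma_yyy = 0.000000; k3 = (-0.123844, 0.497751, 0.003870, -0.007374)
  k4: at (x, y) = (-0.799692, -0.300602), (dx/dtau, dy/dtau) = (-0.123457, 0.497013); Gamma_xxx = -0.254719, Gamma_xxy = 0.000000, Gamma_xyy = 0.000000, Gamma_yxx = 0.477782, Gamma_yxy = 0.000000, Gamma_yyy = 0.000000; k4 = (-0.123457, 0.497013, 0.003882, -0.007282)
  Y <- Y + (h/6)(k1 + 2k2 + 2k3 + k4): x = -0.7997, y = -0.3006, dx/dtau = -0.1235, dy/dtau = 0.4970
step 3:
  k1: at (x, y) = (-0.799692, -0.300602), (dx/dtau, dy/dtau) = (-0.123457, 0.497013); Gamma_xxx = -0.254719, Gamma_xxy = 0.000000, Gamma_xyy = 0.000000, Gamma_yxx = 0.477782, Gamma_yxy = 0.000000, Gamma_yyy = 0.000000; k1 = (-0.123457, 0.497013, 0.003882, -0.007282)
  k2: at (x, y) = (-0.812038, -0.250901), (dx/dtau, dy/dtau) = (-0.123069, 0.496285); Gamma_xxx = -0.257022, Gamma_xxy = 0.000000, Gamma_xyy = 0.000000, Gamma_yxx = 0.474773, Gamma_yxy = 0.000000, Gamma_yyy = 0.000000; k2 = (-0.123069, 0.496285, 0.003893, -0.007191)
  k3: at (x, y) = (-0.811999, -0.250974), (dx/dtau, dy/dtau) = (-0.123068, 0.496294); Gamma_xxx = -0.257015, Gamma_xxy = 0.000000, Gamma_xyy = 0.000000, Gamma_yxx = 0.474782, Gamma_yxy = 0.000000, Gamma_yyy = 0.000000; k3 = (-0.123068, 0.496294, 0.003893, -0.007191)
  k4: at (x, y) = (-0.824306, -0.201343), (dx/dtau, dy/dtau) = (-0.122679, 0.495575); Gamma_xxx = -0.259258, Gamma_xxy = 0.000000, Gamma_xyy = 0.000000, Gamma_yxx = 0.471775, Gamma_yxy = 0.000000, Gamma_yyy = 0.000000; k4 = (-0.122679, 0.495575, 0.003902, -0.007100)
  Y <- Y + (h/6)(k1 + 2k2 + 2k3 + k4): x = -0.8243, y = -0.2013, dx/dtau = -0.1227, dy/dtau = 0.4956
step 4:
  k1: at (x, y) = (-0.824306, -0.201344), (dx/dtau, dy/dtau) = (-0.122679, 0.495575); Gamma_xxx = -0.259258, Gamma_xxy = 0.000000, Gamma_xyy = 0.000000, Gamma_yxx = 0.471775, Gamma_yxy = 0.000000, Gamma_yyy = 0.000000; k1 = (-0.122679, 0.495575, 0.003902, -0.007100)
  k2: at (x, y) = (-0.836574, -0.151787), (dx/dtau, dy/dtau) = (-0.122289, 0.494865); Gamma_xxx = -0.261441, Gamma_xxy = 0.000000, Gamma_xyy = 0.000000, Gamma_yxx = 0.468771, Gamma_yxy = 0.000000, Gamma_yyy = 0.000000; k2 = (-0.122289, 0.494865, 0.003910, -0.007010)
  k3: at (x, y) = (-0.836535, -0.151858), (dx/dtau, dy/dtau) = (-0.122288, 0.494874); Gamma_xxx = -0.261434, Gamma_xxy = 0.000000, Gamma_xyy = 0.000000, Gamma_yxx = 0.468781, Gamma_yxy = 0.000000, Gamma_yyy = 0.000000; k3 = (-0.122288, 0.494874, 0.003910, -0.007010)
  k4: at (x, y) = (-0.848764, -0.102369), (dx/dtau, dy/dtau) = (-0.121897, 0.494173); Gamma_xxx = -0.263558, Gamma_xxy = 0.000000, Gamma_xyy = 0.000000, Gamma_yxx = 0.465781, Gamma_yxy = 0.000000, Gamma_yyy = 0.000000; k4 = (-0.121897, 0.494173, 0.003916, -0.006921)
  Y <- Y + (h/6)(k1 + 2k2 + 2k3 + k4): x = -0.8488, y = -0.1024, dx/dtau = -0.1219, dy/dtau = 0.4942


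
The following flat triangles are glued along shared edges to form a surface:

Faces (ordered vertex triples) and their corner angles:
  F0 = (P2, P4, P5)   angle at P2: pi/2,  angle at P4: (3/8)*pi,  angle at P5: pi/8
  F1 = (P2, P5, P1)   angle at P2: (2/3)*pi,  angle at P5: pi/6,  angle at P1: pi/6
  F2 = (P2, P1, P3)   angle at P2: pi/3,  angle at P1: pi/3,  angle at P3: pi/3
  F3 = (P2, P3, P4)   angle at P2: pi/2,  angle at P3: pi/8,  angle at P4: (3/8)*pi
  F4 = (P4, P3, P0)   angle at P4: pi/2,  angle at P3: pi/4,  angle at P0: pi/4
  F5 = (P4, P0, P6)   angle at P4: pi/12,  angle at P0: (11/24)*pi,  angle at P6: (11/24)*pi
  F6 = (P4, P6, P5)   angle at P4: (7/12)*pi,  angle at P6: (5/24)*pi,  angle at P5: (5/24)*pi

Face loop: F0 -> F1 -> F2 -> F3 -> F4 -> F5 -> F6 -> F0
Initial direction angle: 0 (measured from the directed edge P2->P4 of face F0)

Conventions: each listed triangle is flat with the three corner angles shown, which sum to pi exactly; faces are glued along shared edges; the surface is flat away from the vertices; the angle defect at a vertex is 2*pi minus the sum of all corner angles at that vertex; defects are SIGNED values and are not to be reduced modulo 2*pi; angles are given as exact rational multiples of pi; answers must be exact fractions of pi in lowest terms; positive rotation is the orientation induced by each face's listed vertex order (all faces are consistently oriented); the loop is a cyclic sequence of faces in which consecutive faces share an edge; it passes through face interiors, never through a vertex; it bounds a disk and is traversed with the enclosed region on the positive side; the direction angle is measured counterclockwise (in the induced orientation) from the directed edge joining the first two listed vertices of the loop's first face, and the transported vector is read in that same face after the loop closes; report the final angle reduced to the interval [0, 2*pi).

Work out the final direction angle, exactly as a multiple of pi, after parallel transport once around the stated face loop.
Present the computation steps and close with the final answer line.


enclosed vertex P2: corner angles sum to 2*pi, defect = 2*pi - 2*pi = 0
enclosed vertex P4: corner angles sum to (23/12)*pi, defect = 2*pi - (23/12)*pi = pi/12
the final direction is the initial angle plus the enclosed defects, taken mod 2*pi in the induced orientation
final angle = 0 + pi/12 = pi/12 (mod 2*pi)

Answer: final direction angle = pi/12


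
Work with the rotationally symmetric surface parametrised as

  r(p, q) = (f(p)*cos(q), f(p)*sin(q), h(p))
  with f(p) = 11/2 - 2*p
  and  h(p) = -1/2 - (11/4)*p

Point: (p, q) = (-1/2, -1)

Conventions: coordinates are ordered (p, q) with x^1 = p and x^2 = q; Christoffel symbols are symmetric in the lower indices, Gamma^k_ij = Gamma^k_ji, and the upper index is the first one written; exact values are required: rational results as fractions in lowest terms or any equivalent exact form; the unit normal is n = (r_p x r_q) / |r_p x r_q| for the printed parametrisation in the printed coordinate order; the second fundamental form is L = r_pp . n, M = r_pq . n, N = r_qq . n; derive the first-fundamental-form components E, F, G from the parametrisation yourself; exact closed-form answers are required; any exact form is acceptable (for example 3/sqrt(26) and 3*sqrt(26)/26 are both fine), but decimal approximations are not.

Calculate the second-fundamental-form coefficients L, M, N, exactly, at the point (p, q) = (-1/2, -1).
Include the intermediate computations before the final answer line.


f = 13/2, f' = -2, f'' = 0, h' = -11/4, h'' = 0
E = 185/16, F = 0, G = 169/4; answer radicand W^2 = 185/16
unnormalised second-form numerators: l = 0, m = 0, n = -143/8; L = l/sqrt(185/16), and similarly M = m/sqrt(W^2), N = n/sqrt(W^2)

Answer: L = 0, M = 0, N = -143*sqrt(185)/370


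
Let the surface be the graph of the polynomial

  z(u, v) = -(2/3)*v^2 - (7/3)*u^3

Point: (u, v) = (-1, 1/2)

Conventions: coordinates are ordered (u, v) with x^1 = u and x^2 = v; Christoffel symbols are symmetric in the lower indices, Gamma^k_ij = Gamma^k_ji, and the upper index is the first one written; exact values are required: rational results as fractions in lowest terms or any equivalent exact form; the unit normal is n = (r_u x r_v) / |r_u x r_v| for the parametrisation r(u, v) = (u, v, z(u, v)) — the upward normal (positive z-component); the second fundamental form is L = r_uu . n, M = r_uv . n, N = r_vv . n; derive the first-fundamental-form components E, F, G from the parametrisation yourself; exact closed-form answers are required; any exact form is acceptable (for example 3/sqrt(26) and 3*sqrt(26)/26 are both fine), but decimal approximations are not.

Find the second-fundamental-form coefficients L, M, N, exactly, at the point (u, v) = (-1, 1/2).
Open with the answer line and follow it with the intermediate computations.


Answer: L = 21*sqrt(454)/227, M = 0, N = -2*sqrt(454)/227

z_u = -7, z_v = -2/3, z_uu = 14, z_uv = 0, z_vv = -4/3
E = 50, F = 14/3, G = 13/9; answer radicand W^2 = 454/9
unnormalised second-form numerators: l = 14, m = 0, n = -4/3; L = l/sqrt(454/9), and similarly M = m/sqrt(W^2), N = n/sqrt(W^2)


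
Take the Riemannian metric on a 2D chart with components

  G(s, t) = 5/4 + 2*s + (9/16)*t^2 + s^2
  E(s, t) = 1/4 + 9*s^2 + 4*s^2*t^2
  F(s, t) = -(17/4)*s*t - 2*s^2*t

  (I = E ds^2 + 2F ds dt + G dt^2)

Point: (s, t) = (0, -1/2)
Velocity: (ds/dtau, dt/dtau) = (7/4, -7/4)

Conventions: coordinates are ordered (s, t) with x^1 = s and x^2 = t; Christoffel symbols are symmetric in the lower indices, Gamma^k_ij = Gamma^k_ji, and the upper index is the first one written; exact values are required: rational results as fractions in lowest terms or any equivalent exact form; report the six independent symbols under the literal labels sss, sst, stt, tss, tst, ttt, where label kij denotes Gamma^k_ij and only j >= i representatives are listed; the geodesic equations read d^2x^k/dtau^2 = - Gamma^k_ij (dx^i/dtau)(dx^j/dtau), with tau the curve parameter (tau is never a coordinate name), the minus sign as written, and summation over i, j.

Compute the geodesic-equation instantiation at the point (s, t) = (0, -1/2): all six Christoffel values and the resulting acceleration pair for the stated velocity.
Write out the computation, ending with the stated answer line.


E = 1/4, F = 0, G = 89/64 at the point
E_s = 0, E_t = 0, F_s = 17/8, F_t = 0, G_s = 2, G_t = -9/16
EG - F^2 = 89/256;  g^inv = (256/89) * [[89/64, 0], [0, 1/4]]
first-kind symbols [ij,l] = (1/2)(d_i g_jl + d_j g_il - d_l g_ij): [ss,s] = E_s/2 = 0, [ss,t] = F_s - E_t/2 = 17/8, [st,s] = E_t/2 = 0, [st,t] = G_s/2 = 1, [tt,s] = F_t - G_s/2 = -1, [tt,t] = G_t/2 = -9/32
Gamma^s_ij = (G*[ij,s] - F*[ij,t])/(EG - F^2), Gamma^t_ij = (E*[ij,t] - F*[ij,s])/(EG - F^2)
Gamma_sss = 0, Gamma_sst = 0, Gamma_stt = -4, Gamma_tss = 136/89, Gamma_tst = 64/89, Gamma_ttt = -18/89
d^2s/dtau^2 = -(Gamma_sss*(7/4)^2 + 2*Gamma_sst*(7/4)*(-7/4) + Gamma_stt*(-7/4)^2) = 49/4
d^2t/dtau^2 = -(Gamma_tss*(7/4)^2 + 2*Gamma_tst*(7/4)*(-7/4) + Gamma_ttt*(-7/4)^2) = 245/712

Answer: Gamma_sss = 0, Gamma_sst = 0, Gamma_stt = -4, Gamma_tss = 136/89, Gamma_tst = 64/89, Gamma_ttt = -18/89; accelerations (d^2s/dtau^2, d^2t/dtau^2) = (49/4, 245/712)


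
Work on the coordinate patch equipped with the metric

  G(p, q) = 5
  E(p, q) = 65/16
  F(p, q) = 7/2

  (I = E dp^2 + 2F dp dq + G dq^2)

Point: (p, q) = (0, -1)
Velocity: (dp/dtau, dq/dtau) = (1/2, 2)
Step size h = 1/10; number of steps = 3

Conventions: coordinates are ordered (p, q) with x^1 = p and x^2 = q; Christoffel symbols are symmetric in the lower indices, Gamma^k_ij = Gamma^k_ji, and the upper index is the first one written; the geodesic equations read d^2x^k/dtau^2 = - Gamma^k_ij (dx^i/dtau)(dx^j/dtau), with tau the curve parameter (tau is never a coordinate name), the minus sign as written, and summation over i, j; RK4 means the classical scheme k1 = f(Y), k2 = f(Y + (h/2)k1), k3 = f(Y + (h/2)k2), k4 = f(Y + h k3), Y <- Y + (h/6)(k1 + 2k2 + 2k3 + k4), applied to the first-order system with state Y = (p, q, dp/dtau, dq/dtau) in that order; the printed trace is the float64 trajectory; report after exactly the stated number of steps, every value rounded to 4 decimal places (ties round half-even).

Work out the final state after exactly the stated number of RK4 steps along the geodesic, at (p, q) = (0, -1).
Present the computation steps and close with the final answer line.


f(Y) = (dp/dtau, dq/dtau, -Gamma^p_ij Y'^i Y'^j, -Gamma^q_ij Y'^i Y'^j) with the Gammas evaluated at the stage position; h = 0.100000; intermediate values shown to 6 dp
step 0: p = 0.0000, q = -1.0000, dp/dtau = 0.5000, dq/dtau = 2.0000
step 1:
  k1: at (p, q) = (0.000000, -1.000000), (dp/dtau, dq/dtau) = (0.500000, 2.000000); Gamma_ppp = 0.000000, Gamma_ppq = 0.000000, Gamma_pqq = 0.000000, Gamma_qpp = 0.000000, Gamma_qpq = 0.000000, Gamma_qqq = 0.000000; k1 = (0.500000, 2.000000, 0.000000, 0.000000)
  k2: at (p, q) = (0.025000, -0.900000), (dp/dtau, dq/dtau) = (0.500000, 2.000000); Gamma_ppp = 0.000000, Gamma_ppq = 0.000000, Gamma_pqq = 0.000000, Gamma_qpp = 0.000000, Gamma_qpq = 0.000000, Gamma_qqq = 0.000000; k2 = (0.500000, 2.000000, 0.000000, 0.000000)
  k3: at (p, q) = (0.025000, -0.900000), (dp/dtau, dq/dtau) = (0.500000, 2.000000); Gamma_ppp = 0.000000, Gamma_ppq = 0.000000, Gamma_pqq = 0.000000, Gamma_qpp = 0.000000, Gamma_qpq = 0.000000, Gamma_qqq = 0.000000; k3 = (0.500000, 2.000000, 0.000000, 0.000000)
  k4: at (p, q) = (0.050000, -0.800000), (dp/dtau, dq/dtau) = (0.500000, 2.000000); Gamma_ppp = 0.000000, Gamma_ppq = 0.000000, Gamma_pqq = 0.000000, Gamma_qpp = 0.000000, Gamma_qpq = 0.000000, Gamma_qqq = 0.000000; k4 = (0.500000, 2.000000, 0.000000, 0.000000)
  Y <- Y + (h/6)(k1 + 2k2 + 2k3 + k4): p = 0.0500, q = -0.8000, dp/dtau = 0.5000, dq/dtau = 2.0000
step 2:
  k1: at (p, q) = (0.050000, -0.800000), (dp/dtau, dq/dtau) = (0.500000, 2.000000); Gamma_ppp = 0.000000, Gamma_ppq = 0.000000, Gamma_pqq = 0.000000, Gamma_qpp = 0.000000, Gamma_qpq = 0.000000, Gamma_qqq = 0.000000; k1 = (0.500000, 2.000000, 0.000000, 0.000000)
  k2: at (p, q) = (0.075000, -0.700000), (dp/dtau, dq/dtau) = (0.500000, 2.000000); Gamma_ppp = 0.000000, Gamma_ppq = 0.000000, Gamma_pqq = 0.000000, Gamma_qpp = 0.000000, Gamma_qpq = 0.000000, Gamma_qqq = 0.000000; k2 = (0.500000, 2.000000, 0.000000, 0.000000)
  k3: at (p, q) = (0.075000, -0.700000), (dp/dtau, dq/dtau) = (0.500000, 2.000000); Gamma_ppp = 0.000000, Gamma_ppq = 0.000000, Gamma_pqq = 0.000000, Gamma_qpp = 0.000000, Gamma_qpq = 0.000000, Gamma_qqq = 0.000000; k3 = (0.500000, 2.000000, 0.000000, 0.000000)
  k4: at (p, q) = (0.100000, -0.600000), (dp/dtau, dq/dtau) = (0.500000, 2.000000); Gamma_ppp = 0.000000, Gamma_ppq = 0.000000, Gamma_pqq = 0.000000, Gamma_qpp = 0.000000, Gamma_qpq = 0.000000, Gamma_qqq = 0.000000; k4 = (0.500000, 2.000000, 0.000000, 0.000000)
  Y <- Y + (h/6)(k1 + 2k2 + 2k3 + k4): p = 0.1000, q = -0.6000, dp/dtau = 0.5000, dq/dtau = 2.0000
step 3:
  k1: at (p, q) = (0.100000, -0.600000), (dp/dtau, dq/dtau) = (0.500000, 2.000000); Gamma_ppp = 0.000000, Gamma_ppq = 0.000000, Gamma_pqq = 0.000000, Gamma_qpp = 0.000000, Gamma_qpq = 0.000000, Gamma_qqq = 0.000000; k1 = (0.500000, 2.000000, 0.000000, 0.000000)
  k2: at (p, q) = (0.125000, -0.500000), (dp/dtau, dq/dtau) = (0.500000, 2.000000); Gamma_ppp = 0.000000, Gamma_ppq = 0.000000, Gamma_pqq = 0.000000, Gamma_qpp = 0.000000, Gamma_qpq = 0.000000, Gamma_qqq = 0.000000; k2 = (0.500000, 2.000000, 0.000000, 0.000000)
  k3: at (p, q) = (0.125000, -0.500000), (dp/dtau, dq/dtau) = (0.500000, 2.000000); Gamma_ppp = 0.000000, Gamma_ppq = 0.000000, Gamma_pqq = 0.000000, Gamma_qpp = 0.000000, Gamma_qpq = 0.000000, Gamma_qqq = 0.000000; k3 = (0.500000, 2.000000, 0.000000, 0.000000)
  k4: at (p, q) = (0.150000, -0.400000), (dp/dtau, dq/dtau) = (0.500000, 2.000000); Gamma_ppp = 0.000000, Gamma_ppq = 0.000000, Gamma_pqq = 0.000000, Gamma_qpp = 0.000000, Gamma_qpq = 0.000000, Gamma_qqq = 0.000000; k4 = (0.500000, 2.000000, 0.000000, 0.000000)
  Y <- Y + (h/6)(k1 + 2k2 + 2k3 + k4): p = 0.1500, q = -0.4000, dp/dtau = 0.5000, dq/dtau = 2.0000

Answer: p = 0.1500, q = -0.4000, dp/dtau = 0.5000, dq/dtau = 2.0000


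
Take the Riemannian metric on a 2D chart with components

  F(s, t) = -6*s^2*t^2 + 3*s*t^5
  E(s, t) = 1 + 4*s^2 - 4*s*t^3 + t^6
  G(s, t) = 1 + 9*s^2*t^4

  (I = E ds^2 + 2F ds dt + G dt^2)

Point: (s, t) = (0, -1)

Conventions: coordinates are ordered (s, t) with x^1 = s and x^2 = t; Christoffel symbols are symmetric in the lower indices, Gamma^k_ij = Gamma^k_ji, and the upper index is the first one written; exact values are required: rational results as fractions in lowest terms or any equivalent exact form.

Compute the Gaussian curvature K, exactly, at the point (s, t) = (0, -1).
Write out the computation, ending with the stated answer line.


E = 2, F = 0, G = 1, EG - F^2 = 2 at the point
E_s = 4, E_t = -6, F_s = -3, F_t = 0, G_s = 0, G_t = 0
E_tt = 30, F_st = 15, G_ss = 18
K follows from Brioschi's formula, (det M1 - det M2)/(EG - F^2)^2.
M1 = [[-E_tt/2 + F_st - G_ss/2, E_s/2, F_s - E_t/2], [F_t - G_s/2, E, F], [G_t/2, F, G]] = [[-9, 2, 0], [0, 2, 0], [0, 0, 1]]; det M1 = -18
M2 = [[0, E_t/2, G_s/2], [E_t/2, E, F], [G_s/2, F, G]] = [[0, -3, 0], [-3, 2, 0], [0, 0, 1]]; det M2 = -9
det M1 - det M2 = -9; K = -9 / (2)^2 = -9/4

Answer: K = -9/4
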